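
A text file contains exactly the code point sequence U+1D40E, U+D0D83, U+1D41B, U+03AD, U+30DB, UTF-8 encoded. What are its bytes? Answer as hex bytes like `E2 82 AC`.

U+1D40E: 4-byte form → F0 9D 90 8E.
U+D0D83: 4-byte form → F3 90 B6 83.
U+1D41B: 4-byte form → F0 9D 90 9B.
U+03AD: 2-byte form → CE AD.
U+30DB: 3-byte form → E3 83 9B.
Concatenated (17 bytes): F0 9D 90 8E F3 90 B6 83 F0 9D 90 9B CE AD E3 83 9B.

F0 9D 90 8E F3 90 B6 83 F0 9D 90 9B CE AD E3 83 9B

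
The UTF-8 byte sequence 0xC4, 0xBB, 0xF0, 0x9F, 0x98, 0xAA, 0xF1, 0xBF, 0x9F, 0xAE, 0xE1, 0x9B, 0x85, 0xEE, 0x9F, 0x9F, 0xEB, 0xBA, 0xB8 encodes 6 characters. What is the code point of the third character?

U+7F7EE

Offset 0: leading byte 0xC4 = 11000100 → 2-byte char #1 = C4 BB.
Offset 2: leading byte 0xF0 = 11110000 → 4-byte char #2 = F0 9F 98 AA.
Offset 6: leading byte 0xF1 = 11110001 → 4-byte char #3 = F1 BF 9F AE.
Leading byte 0xF1 = 11110001 matches 11110xxx → 4-byte sequence.
Byte 1: 0xF1 = 11110001, payload 001 (3 bits).
Byte 2: 0xBF = 10111111 (10xxxxxx ✓), payload 111111.
Byte 3: 0x9F = 10011111 (10xxxxxx ✓), payload 011111.
Byte 4: 0xAE = 10101110 (10xxxxxx ✓), payload 101110.
Concatenate: 001111111011111101110 = 0x7F7EE (21 bits → U+7F7EE).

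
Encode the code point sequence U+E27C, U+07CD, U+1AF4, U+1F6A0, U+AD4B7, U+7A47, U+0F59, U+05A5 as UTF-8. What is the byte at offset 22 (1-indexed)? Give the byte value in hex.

0x99

1-indexed offset 22 is 0-indexed offset 21.
U+E27C → 3-byte form EE 89 BC at offsets 0–2.
U+07CD → 2-byte form DF 8D at offsets 3–4.
U+1AF4 → 3-byte form E1 AB B4 at offsets 5–7.
U+1F6A0 → 4-byte form F0 9F 9A A0 at offsets 8–11.
U+AD4B7 → 4-byte form F2 AD 92 B7 at offsets 12–15.
U+7A47 → 3-byte form E7 A9 87 at offsets 16–18.
U+0F59 → 3-byte form E0 BD 99 at offsets 19–21.
Offset 21 falls in char 7's range; it's byte 3 of E0 BD 99 = 0x99.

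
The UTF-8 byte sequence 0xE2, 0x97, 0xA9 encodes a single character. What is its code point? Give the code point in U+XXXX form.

Leading byte 0xE2 = 11100010 matches 1110xxxx → 3-byte sequence.
Byte 1: 0xE2 = 11100010, payload 0010 (4 bits).
Byte 2: 0x97 = 10010111 (10xxxxxx ✓), payload 010111.
Byte 3: 0xA9 = 10101001 (10xxxxxx ✓), payload 101001.
Concatenate: 0010010111101001 = 0x25E9 (16 bits → U+25E9).

U+25E9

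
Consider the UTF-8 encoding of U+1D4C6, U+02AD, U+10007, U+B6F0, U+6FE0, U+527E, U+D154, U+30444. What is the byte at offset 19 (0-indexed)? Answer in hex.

U+1D4C6 → 4-byte form F0 9D 93 86 at offsets 0–3.
U+02AD → 2-byte form CA AD at offsets 4–5.
U+10007 → 4-byte form F0 90 80 87 at offsets 6–9.
U+B6F0 → 3-byte form EB 9B B0 at offsets 10–12.
U+6FE0 → 3-byte form E6 BF A0 at offsets 13–15.
U+527E → 3-byte form E5 89 BE at offsets 16–18.
U+D154 → 3-byte form ED 85 94 at offsets 19–21.
Offset 19 falls in char 7's range; it's byte 1 of ED 85 94 = 0xED.

0xED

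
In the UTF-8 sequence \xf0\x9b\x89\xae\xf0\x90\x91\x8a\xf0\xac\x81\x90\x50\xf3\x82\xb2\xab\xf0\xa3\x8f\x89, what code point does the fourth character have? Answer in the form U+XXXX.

Offset 0: leading byte 0xF0 = 11110000 → 4-byte char #1 = F0 9B 89 AE.
Offset 4: leading byte 0xF0 = 11110000 → 4-byte char #2 = F0 90 91 8A.
Offset 8: leading byte 0xF0 = 11110000 → 4-byte char #3 = F0 AC 81 90.
Offset 12: leading byte 0x50 = 01010000 → 1-byte char #4 = 50.
Leading byte 0x50 = 01010000 matches 0xxxxxxx → 1-byte sequence.
Byte 1: 0x50 = 01010000, payload 1010000 (7 bits).
Concatenate: 1010000 = 0x50 (7 bits → U+0050).

U+0050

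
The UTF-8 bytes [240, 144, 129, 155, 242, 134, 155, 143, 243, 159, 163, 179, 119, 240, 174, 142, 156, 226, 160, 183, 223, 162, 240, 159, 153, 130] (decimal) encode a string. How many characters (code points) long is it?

8

Byte at offset 0: 0xF0 = 11110000 → 4-byte char (#1). Advance 4.
Byte at offset 4: 0xF2 = 11110010 → 4-byte char (#2). Advance 4.
Byte at offset 8: 0xF3 = 11110011 → 4-byte char (#3). Advance 4.
Byte at offset 12: 0x77 = 01110111 → 1-byte char (#4). Advance 1.
Byte at offset 13: 0xF0 = 11110000 → 4-byte char (#5). Advance 4.
Byte at offset 17: 0xE2 = 11100010 → 3-byte char (#6). Advance 3.
Byte at offset 20: 0xDF = 11011111 → 2-byte char (#7). Advance 2.
Byte at offset 22: 0xF0 = 11110000 → 4-byte char (#8). Advance 4.
Reached end at offset 26 after 8 code points.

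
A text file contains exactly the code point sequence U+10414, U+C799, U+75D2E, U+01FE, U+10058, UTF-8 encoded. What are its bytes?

U+10414: 4-byte form → F0 90 90 94.
U+C799: 3-byte form → EC 9E 99.
U+75D2E: 4-byte form → F1 B5 B4 AE.
U+01FE: 2-byte form → C7 BE.
U+10058: 4-byte form → F0 90 81 98.
Concatenated (17 bytes): F0 90 90 94 EC 9E 99 F1 B5 B4 AE C7 BE F0 90 81 98.

F0 90 90 94 EC 9E 99 F1 B5 B4 AE C7 BE F0 90 81 98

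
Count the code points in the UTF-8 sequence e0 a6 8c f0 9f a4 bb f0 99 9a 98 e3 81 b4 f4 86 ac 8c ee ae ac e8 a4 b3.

Byte at offset 0: 0xE0 = 11100000 → 3-byte char (#1). Advance 3.
Byte at offset 3: 0xF0 = 11110000 → 4-byte char (#2). Advance 4.
Byte at offset 7: 0xF0 = 11110000 → 4-byte char (#3). Advance 4.
Byte at offset 11: 0xE3 = 11100011 → 3-byte char (#4). Advance 3.
Byte at offset 14: 0xF4 = 11110100 → 4-byte char (#5). Advance 4.
Byte at offset 18: 0xEE = 11101110 → 3-byte char (#6). Advance 3.
Byte at offset 21: 0xE8 = 11101000 → 3-byte char (#7). Advance 3.
Reached end at offset 24 after 7 code points.

7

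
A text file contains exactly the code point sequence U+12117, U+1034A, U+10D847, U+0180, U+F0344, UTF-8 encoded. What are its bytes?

U+12117: 4-byte form → F0 92 84 97.
U+1034A: 4-byte form → F0 90 8D 8A.
U+10D847: 4-byte form → F4 8D A1 87.
U+0180: 2-byte form → C6 80.
U+F0344: 4-byte form → F3 B0 8D 84.
Concatenated (18 bytes): F0 92 84 97 F0 90 8D 8A F4 8D A1 87 C6 80 F3 B0 8D 84.

F0 92 84 97 F0 90 8D 8A F4 8D A1 87 C6 80 F3 B0 8D 84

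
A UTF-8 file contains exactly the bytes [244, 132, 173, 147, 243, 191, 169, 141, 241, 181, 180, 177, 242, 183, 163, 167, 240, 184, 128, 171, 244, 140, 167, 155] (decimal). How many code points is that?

Byte at offset 0: 0xF4 = 11110100 → 4-byte char (#1). Advance 4.
Byte at offset 4: 0xF3 = 11110011 → 4-byte char (#2). Advance 4.
Byte at offset 8: 0xF1 = 11110001 → 4-byte char (#3). Advance 4.
Byte at offset 12: 0xF2 = 11110010 → 4-byte char (#4). Advance 4.
Byte at offset 16: 0xF0 = 11110000 → 4-byte char (#5). Advance 4.
Byte at offset 20: 0xF4 = 11110100 → 4-byte char (#6). Advance 4.
Reached end at offset 24 after 6 code points.

6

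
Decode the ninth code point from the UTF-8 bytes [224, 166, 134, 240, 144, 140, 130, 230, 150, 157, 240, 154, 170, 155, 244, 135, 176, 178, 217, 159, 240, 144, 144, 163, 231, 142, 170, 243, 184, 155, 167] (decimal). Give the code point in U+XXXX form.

U+F86E7

Offset 0: leading byte 0xE0 = 11100000 → 3-byte char #1 = E0 A6 86.
Offset 3: leading byte 0xF0 = 11110000 → 4-byte char #2 = F0 90 8C 82.
Offset 7: leading byte 0xE6 = 11100110 → 3-byte char #3 = E6 96 9D.
Offset 10: leading byte 0xF0 = 11110000 → 4-byte char #4 = F0 9A AA 9B.
Offset 14: leading byte 0xF4 = 11110100 → 4-byte char #5 = F4 87 B0 B2.
Offset 18: leading byte 0xD9 = 11011001 → 2-byte char #6 = D9 9F.
Offset 20: leading byte 0xF0 = 11110000 → 4-byte char #7 = F0 90 90 A3.
Offset 24: leading byte 0xE7 = 11100111 → 3-byte char #8 = E7 8E AA.
Offset 27: leading byte 0xF3 = 11110011 → 4-byte char #9 = F3 B8 9B A7.
Leading byte 0xF3 = 11110011 matches 11110xxx → 4-byte sequence.
Byte 1: 0xF3 = 11110011, payload 011 (3 bits).
Byte 2: 0xB8 = 10111000 (10xxxxxx ✓), payload 111000.
Byte 3: 0x9B = 10011011 (10xxxxxx ✓), payload 011011.
Byte 4: 0xA7 = 10100111 (10xxxxxx ✓), payload 100111.
Concatenate: 011111000011011100111 = 0xF86E7 (21 bits → U+F86E7).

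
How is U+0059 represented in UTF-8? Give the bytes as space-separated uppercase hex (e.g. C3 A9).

59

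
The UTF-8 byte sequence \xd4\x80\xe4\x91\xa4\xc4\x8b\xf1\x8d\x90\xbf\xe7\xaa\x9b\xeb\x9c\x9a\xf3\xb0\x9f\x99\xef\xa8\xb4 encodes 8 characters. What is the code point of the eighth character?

U+FA34

Offset 0: leading byte 0xD4 = 11010100 → 2-byte char #1 = D4 80.
Offset 2: leading byte 0xE4 = 11100100 → 3-byte char #2 = E4 91 A4.
Offset 5: leading byte 0xC4 = 11000100 → 2-byte char #3 = C4 8B.
Offset 7: leading byte 0xF1 = 11110001 → 4-byte char #4 = F1 8D 90 BF.
Offset 11: leading byte 0xE7 = 11100111 → 3-byte char #5 = E7 AA 9B.
Offset 14: leading byte 0xEB = 11101011 → 3-byte char #6 = EB 9C 9A.
Offset 17: leading byte 0xF3 = 11110011 → 4-byte char #7 = F3 B0 9F 99.
Offset 21: leading byte 0xEF = 11101111 → 3-byte char #8 = EF A8 B4.
Leading byte 0xEF = 11101111 matches 1110xxxx → 3-byte sequence.
Byte 1: 0xEF = 11101111, payload 1111 (4 bits).
Byte 2: 0xA8 = 10101000 (10xxxxxx ✓), payload 101000.
Byte 3: 0xB4 = 10110100 (10xxxxxx ✓), payload 110100.
Concatenate: 1111101000110100 = 0xFA34 (16 bits → U+FA34).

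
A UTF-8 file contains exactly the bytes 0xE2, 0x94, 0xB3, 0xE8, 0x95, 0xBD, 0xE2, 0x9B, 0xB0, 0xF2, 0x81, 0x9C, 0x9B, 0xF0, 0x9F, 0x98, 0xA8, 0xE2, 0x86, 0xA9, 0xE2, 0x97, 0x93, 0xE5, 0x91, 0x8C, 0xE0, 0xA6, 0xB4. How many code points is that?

Byte at offset 0: 0xE2 = 11100010 → 3-byte char (#1). Advance 3.
Byte at offset 3: 0xE8 = 11101000 → 3-byte char (#2). Advance 3.
Byte at offset 6: 0xE2 = 11100010 → 3-byte char (#3). Advance 3.
Byte at offset 9: 0xF2 = 11110010 → 4-byte char (#4). Advance 4.
Byte at offset 13: 0xF0 = 11110000 → 4-byte char (#5). Advance 4.
Byte at offset 17: 0xE2 = 11100010 → 3-byte char (#6). Advance 3.
Byte at offset 20: 0xE2 = 11100010 → 3-byte char (#7). Advance 3.
Byte at offset 23: 0xE5 = 11100101 → 3-byte char (#8). Advance 3.
Byte at offset 26: 0xE0 = 11100000 → 3-byte char (#9). Advance 3.
Reached end at offset 29 after 9 code points.

9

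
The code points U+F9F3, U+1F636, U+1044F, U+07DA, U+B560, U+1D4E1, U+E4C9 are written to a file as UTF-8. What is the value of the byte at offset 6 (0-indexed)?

U+F9F3 → 3-byte form EF A7 B3 at offsets 0–2.
U+1F636 → 4-byte form F0 9F 98 B6 at offsets 3–6.
Offset 6 falls in char 2's range; it's byte 4 of F0 9F 98 B6 = 0xB6.

0xB6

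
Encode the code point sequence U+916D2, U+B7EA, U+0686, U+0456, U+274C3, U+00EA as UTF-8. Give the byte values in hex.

F2 91 9B 92 EB 9F AA DA 86 D1 96 F0 A7 93 83 C3 AA

U+916D2: 4-byte form → F2 91 9B 92.
U+B7EA: 3-byte form → EB 9F AA.
U+0686: 2-byte form → DA 86.
U+0456: 2-byte form → D1 96.
U+274C3: 4-byte form → F0 A7 93 83.
U+00EA: 2-byte form → C3 AA.
Concatenated (17 bytes): F2 91 9B 92 EB 9F AA DA 86 D1 96 F0 A7 93 83 C3 AA.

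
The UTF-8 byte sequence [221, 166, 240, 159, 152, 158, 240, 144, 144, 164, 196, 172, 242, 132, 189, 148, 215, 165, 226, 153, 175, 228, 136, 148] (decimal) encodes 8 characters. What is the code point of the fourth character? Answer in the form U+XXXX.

Offset 0: leading byte 0xDD = 11011101 → 2-byte char #1 = DD A6.
Offset 2: leading byte 0xF0 = 11110000 → 4-byte char #2 = F0 9F 98 9E.
Offset 6: leading byte 0xF0 = 11110000 → 4-byte char #3 = F0 90 90 A4.
Offset 10: leading byte 0xC4 = 11000100 → 2-byte char #4 = C4 AC.
Leading byte 0xC4 = 11000100 matches 110xxxxx → 2-byte sequence.
Byte 1: 0xC4 = 11000100, payload 00100 (5 bits).
Byte 2: 0xAC = 10101100 (10xxxxxx ✓), payload 101100.
Concatenate: 00100101100 = 0x12C (11 bits → U+012C).

U+012C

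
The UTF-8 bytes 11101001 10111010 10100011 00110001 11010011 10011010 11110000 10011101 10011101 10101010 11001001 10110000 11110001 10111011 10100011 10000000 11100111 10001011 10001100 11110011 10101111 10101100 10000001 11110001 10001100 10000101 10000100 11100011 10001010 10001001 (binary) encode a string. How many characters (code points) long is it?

Byte at offset 0: 0xE9 = 11101001 → 3-byte char (#1). Advance 3.
Byte at offset 3: 0x31 = 00110001 → 1-byte char (#2). Advance 1.
Byte at offset 4: 0xD3 = 11010011 → 2-byte char (#3). Advance 2.
Byte at offset 6: 0xF0 = 11110000 → 4-byte char (#4). Advance 4.
Byte at offset 10: 0xC9 = 11001001 → 2-byte char (#5). Advance 2.
Byte at offset 12: 0xF1 = 11110001 → 4-byte char (#6). Advance 4.
Byte at offset 16: 0xE7 = 11100111 → 3-byte char (#7). Advance 3.
Byte at offset 19: 0xF3 = 11110011 → 4-byte char (#8). Advance 4.
Byte at offset 23: 0xF1 = 11110001 → 4-byte char (#9). Advance 4.
Byte at offset 27: 0xE3 = 11100011 → 3-byte char (#10). Advance 3.
Reached end at offset 30 after 10 code points.

10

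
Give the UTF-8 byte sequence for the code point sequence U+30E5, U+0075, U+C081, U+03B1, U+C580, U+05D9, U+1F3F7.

E3 83 A5 75 EC 82 81 CE B1 EC 96 80 D7 99 F0 9F 8F B7

U+30E5: 3-byte form → E3 83 A5.
U+0075: 1-byte form → 75.
U+C081: 3-byte form → EC 82 81.
U+03B1: 2-byte form → CE B1.
U+C580: 3-byte form → EC 96 80.
U+05D9: 2-byte form → D7 99.
U+1F3F7: 4-byte form → F0 9F 8F B7.
Concatenated (18 bytes): E3 83 A5 75 EC 82 81 CE B1 EC 96 80 D7 99 F0 9F 8F B7.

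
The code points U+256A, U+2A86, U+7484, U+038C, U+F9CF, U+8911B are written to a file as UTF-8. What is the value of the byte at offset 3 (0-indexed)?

0xE2

U+256A → 3-byte form E2 95 AA at offsets 0–2.
U+2A86 → 3-byte form E2 AA 86 at offsets 3–5.
Offset 3 falls in char 2's range; it's byte 1 of E2 AA 86 = 0xE2.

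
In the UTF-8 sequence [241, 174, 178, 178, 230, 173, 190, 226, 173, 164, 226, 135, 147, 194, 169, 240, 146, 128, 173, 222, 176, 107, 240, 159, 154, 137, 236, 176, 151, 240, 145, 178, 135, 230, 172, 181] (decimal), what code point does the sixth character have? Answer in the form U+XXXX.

Offset 0: leading byte 0xF1 = 11110001 → 4-byte char #1 = F1 AE B2 B2.
Offset 4: leading byte 0xE6 = 11100110 → 3-byte char #2 = E6 AD BE.
Offset 7: leading byte 0xE2 = 11100010 → 3-byte char #3 = E2 AD A4.
Offset 10: leading byte 0xE2 = 11100010 → 3-byte char #4 = E2 87 93.
Offset 13: leading byte 0xC2 = 11000010 → 2-byte char #5 = C2 A9.
Offset 15: leading byte 0xF0 = 11110000 → 4-byte char #6 = F0 92 80 AD.
Leading byte 0xF0 = 11110000 matches 11110xxx → 4-byte sequence.
Byte 1: 0xF0 = 11110000, payload 000 (3 bits).
Byte 2: 0x92 = 10010010 (10xxxxxx ✓), payload 010010.
Byte 3: 0x80 = 10000000 (10xxxxxx ✓), payload 000000.
Byte 4: 0xAD = 10101101 (10xxxxxx ✓), payload 101101.
Concatenate: 000010010000000101101 = 0x1202D (21 bits → U+1202D).

U+1202D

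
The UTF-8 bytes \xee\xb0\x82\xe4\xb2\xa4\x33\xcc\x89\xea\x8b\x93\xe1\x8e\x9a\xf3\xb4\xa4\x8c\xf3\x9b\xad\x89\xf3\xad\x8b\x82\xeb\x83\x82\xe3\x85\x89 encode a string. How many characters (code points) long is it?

Byte at offset 0: 0xEE = 11101110 → 3-byte char (#1). Advance 3.
Byte at offset 3: 0xE4 = 11100100 → 3-byte char (#2). Advance 3.
Byte at offset 6: 0x33 = 00110011 → 1-byte char (#3). Advance 1.
Byte at offset 7: 0xCC = 11001100 → 2-byte char (#4). Advance 2.
Byte at offset 9: 0xEA = 11101010 → 3-byte char (#5). Advance 3.
Byte at offset 12: 0xE1 = 11100001 → 3-byte char (#6). Advance 3.
Byte at offset 15: 0xF3 = 11110011 → 4-byte char (#7). Advance 4.
Byte at offset 19: 0xF3 = 11110011 → 4-byte char (#8). Advance 4.
Byte at offset 23: 0xF3 = 11110011 → 4-byte char (#9). Advance 4.
Byte at offset 27: 0xEB = 11101011 → 3-byte char (#10). Advance 3.
Byte at offset 30: 0xE3 = 11100011 → 3-byte char (#11). Advance 3.
Reached end at offset 33 after 11 code points.

11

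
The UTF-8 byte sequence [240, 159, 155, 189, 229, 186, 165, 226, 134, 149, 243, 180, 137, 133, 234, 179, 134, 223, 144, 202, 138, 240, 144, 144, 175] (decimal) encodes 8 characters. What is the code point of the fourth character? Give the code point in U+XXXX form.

U+F4245

Offset 0: leading byte 0xF0 = 11110000 → 4-byte char #1 = F0 9F 9B BD.
Offset 4: leading byte 0xE5 = 11100101 → 3-byte char #2 = E5 BA A5.
Offset 7: leading byte 0xE2 = 11100010 → 3-byte char #3 = E2 86 95.
Offset 10: leading byte 0xF3 = 11110011 → 4-byte char #4 = F3 B4 89 85.
Leading byte 0xF3 = 11110011 matches 11110xxx → 4-byte sequence.
Byte 1: 0xF3 = 11110011, payload 011 (3 bits).
Byte 2: 0xB4 = 10110100 (10xxxxxx ✓), payload 110100.
Byte 3: 0x89 = 10001001 (10xxxxxx ✓), payload 001001.
Byte 4: 0x85 = 10000101 (10xxxxxx ✓), payload 000101.
Concatenate: 011110100001001000101 = 0xF4245 (21 bits → U+F4245).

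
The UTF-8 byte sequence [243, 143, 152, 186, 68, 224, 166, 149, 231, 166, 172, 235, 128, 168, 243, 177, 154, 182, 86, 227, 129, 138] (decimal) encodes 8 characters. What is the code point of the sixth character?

Offset 0: leading byte 0xF3 = 11110011 → 4-byte char #1 = F3 8F 98 BA.
Offset 4: leading byte 0x44 = 01000100 → 1-byte char #2 = 44.
Offset 5: leading byte 0xE0 = 11100000 → 3-byte char #3 = E0 A6 95.
Offset 8: leading byte 0xE7 = 11100111 → 3-byte char #4 = E7 A6 AC.
Offset 11: leading byte 0xEB = 11101011 → 3-byte char #5 = EB 80 A8.
Offset 14: leading byte 0xF3 = 11110011 → 4-byte char #6 = F3 B1 9A B6.
Leading byte 0xF3 = 11110011 matches 11110xxx → 4-byte sequence.
Byte 1: 0xF3 = 11110011, payload 011 (3 bits).
Byte 2: 0xB1 = 10110001 (10xxxxxx ✓), payload 110001.
Byte 3: 0x9A = 10011010 (10xxxxxx ✓), payload 011010.
Byte 4: 0xB6 = 10110110 (10xxxxxx ✓), payload 110110.
Concatenate: 011110001011010110110 = 0xF16B6 (21 bits → U+F16B6).

U+F16B6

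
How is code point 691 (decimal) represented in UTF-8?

CA B3

U+02B3 = 0x2B3 = 691 decimal. In range U+0080–U+07FF → 2-byte form: 110xxxxx 10xxxxxx.
Binary (11 bits): 01010110011.
Split 5+6: 01010 | 110011.
Byte 1: 11001010 = 0xCA.
Byte 2: 10110011 = 0xB3.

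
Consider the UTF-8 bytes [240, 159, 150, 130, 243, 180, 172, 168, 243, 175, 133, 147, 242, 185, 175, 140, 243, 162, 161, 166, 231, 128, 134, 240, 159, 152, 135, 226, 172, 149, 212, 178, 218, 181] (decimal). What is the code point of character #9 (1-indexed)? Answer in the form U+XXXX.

Offset 0: leading byte 0xF0 = 11110000 → 4-byte char #1 = F0 9F 96 82.
Offset 4: leading byte 0xF3 = 11110011 → 4-byte char #2 = F3 B4 AC A8.
Offset 8: leading byte 0xF3 = 11110011 → 4-byte char #3 = F3 AF 85 93.
Offset 12: leading byte 0xF2 = 11110010 → 4-byte char #4 = F2 B9 AF 8C.
Offset 16: leading byte 0xF3 = 11110011 → 4-byte char #5 = F3 A2 A1 A6.
Offset 20: leading byte 0xE7 = 11100111 → 3-byte char #6 = E7 80 86.
Offset 23: leading byte 0xF0 = 11110000 → 4-byte char #7 = F0 9F 98 87.
Offset 27: leading byte 0xE2 = 11100010 → 3-byte char #8 = E2 AC 95.
Offset 30: leading byte 0xD4 = 11010100 → 2-byte char #9 = D4 B2.
Leading byte 0xD4 = 11010100 matches 110xxxxx → 2-byte sequence.
Byte 1: 0xD4 = 11010100, payload 10100 (5 bits).
Byte 2: 0xB2 = 10110010 (10xxxxxx ✓), payload 110010.
Concatenate: 10100110010 = 0x532 (11 bits → U+0532).

U+0532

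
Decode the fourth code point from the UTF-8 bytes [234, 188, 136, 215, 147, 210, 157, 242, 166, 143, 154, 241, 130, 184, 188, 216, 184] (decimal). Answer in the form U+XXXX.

Offset 0: leading byte 0xEA = 11101010 → 3-byte char #1 = EA BC 88.
Offset 3: leading byte 0xD7 = 11010111 → 2-byte char #2 = D7 93.
Offset 5: leading byte 0xD2 = 11010010 → 2-byte char #3 = D2 9D.
Offset 7: leading byte 0xF2 = 11110010 → 4-byte char #4 = F2 A6 8F 9A.
Leading byte 0xF2 = 11110010 matches 11110xxx → 4-byte sequence.
Byte 1: 0xF2 = 11110010, payload 010 (3 bits).
Byte 2: 0xA6 = 10100110 (10xxxxxx ✓), payload 100110.
Byte 3: 0x8F = 10001111 (10xxxxxx ✓), payload 001111.
Byte 4: 0x9A = 10011010 (10xxxxxx ✓), payload 011010.
Concatenate: 010100110001111011010 = 0xA63DA (21 bits → U+A63DA).

U+A63DA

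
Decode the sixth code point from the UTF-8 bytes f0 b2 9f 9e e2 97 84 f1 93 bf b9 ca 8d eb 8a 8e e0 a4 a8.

Offset 0: leading byte 0xF0 = 11110000 → 4-byte char #1 = F0 B2 9F 9E.
Offset 4: leading byte 0xE2 = 11100010 → 3-byte char #2 = E2 97 84.
Offset 7: leading byte 0xF1 = 11110001 → 4-byte char #3 = F1 93 BF B9.
Offset 11: leading byte 0xCA = 11001010 → 2-byte char #4 = CA 8D.
Offset 13: leading byte 0xEB = 11101011 → 3-byte char #5 = EB 8A 8E.
Offset 16: leading byte 0xE0 = 11100000 → 3-byte char #6 = E0 A4 A8.
Leading byte 0xE0 = 11100000 matches 1110xxxx → 3-byte sequence.
Byte 1: 0xE0 = 11100000, payload 0000 (4 bits).
Byte 2: 0xA4 = 10100100 (10xxxxxx ✓), payload 100100.
Byte 3: 0xA8 = 10101000 (10xxxxxx ✓), payload 101000.
Concatenate: 0000100100101000 = 0x928 (16 bits → U+0928).

U+0928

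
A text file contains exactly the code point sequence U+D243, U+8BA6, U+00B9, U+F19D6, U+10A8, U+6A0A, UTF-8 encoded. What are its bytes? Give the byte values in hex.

ED 89 83 E8 AE A6 C2 B9 F3 B1 A7 96 E1 82 A8 E6 A8 8A

U+D243: 3-byte form → ED 89 83.
U+8BA6: 3-byte form → E8 AE A6.
U+00B9: 2-byte form → C2 B9.
U+F19D6: 4-byte form → F3 B1 A7 96.
U+10A8: 3-byte form → E1 82 A8.
U+6A0A: 3-byte form → E6 A8 8A.
Concatenated (18 bytes): ED 89 83 E8 AE A6 C2 B9 F3 B1 A7 96 E1 82 A8 E6 A8 8A.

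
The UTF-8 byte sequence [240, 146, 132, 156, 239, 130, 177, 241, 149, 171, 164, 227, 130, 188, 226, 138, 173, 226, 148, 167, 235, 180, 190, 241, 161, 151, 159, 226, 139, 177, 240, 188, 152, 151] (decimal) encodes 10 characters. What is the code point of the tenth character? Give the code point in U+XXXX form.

U+3C617

Offset 0: leading byte 0xF0 = 11110000 → 4-byte char #1 = F0 92 84 9C.
Offset 4: leading byte 0xEF = 11101111 → 3-byte char #2 = EF 82 B1.
Offset 7: leading byte 0xF1 = 11110001 → 4-byte char #3 = F1 95 AB A4.
Offset 11: leading byte 0xE3 = 11100011 → 3-byte char #4 = E3 82 BC.
Offset 14: leading byte 0xE2 = 11100010 → 3-byte char #5 = E2 8A AD.
Offset 17: leading byte 0xE2 = 11100010 → 3-byte char #6 = E2 94 A7.
Offset 20: leading byte 0xEB = 11101011 → 3-byte char #7 = EB B4 BE.
Offset 23: leading byte 0xF1 = 11110001 → 4-byte char #8 = F1 A1 97 9F.
Offset 27: leading byte 0xE2 = 11100010 → 3-byte char #9 = E2 8B B1.
Offset 30: leading byte 0xF0 = 11110000 → 4-byte char #10 = F0 BC 98 97.
Leading byte 0xF0 = 11110000 matches 11110xxx → 4-byte sequence.
Byte 1: 0xF0 = 11110000, payload 000 (3 bits).
Byte 2: 0xBC = 10111100 (10xxxxxx ✓), payload 111100.
Byte 3: 0x98 = 10011000 (10xxxxxx ✓), payload 011000.
Byte 4: 0x97 = 10010111 (10xxxxxx ✓), payload 010111.
Concatenate: 000111100011000010111 = 0x3C617 (21 bits → U+3C617).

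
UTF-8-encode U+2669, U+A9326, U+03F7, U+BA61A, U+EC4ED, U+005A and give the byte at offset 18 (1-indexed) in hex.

1-indexed offset 18 is 0-indexed offset 17.
U+2669 → 3-byte form E2 99 A9 at offsets 0–2.
U+A9326 → 4-byte form F2 A9 8C A6 at offsets 3–6.
U+03F7 → 2-byte form CF B7 at offsets 7–8.
U+BA61A → 4-byte form F2 BA 98 9A at offsets 9–12.
U+EC4ED → 4-byte form F3 AC 93 AD at offsets 13–16.
U+005A → 1-byte form 5A at offsets 17–17.
Offset 17 falls in char 6's range; it's byte 1 of 5A = 0x5A.

0x5A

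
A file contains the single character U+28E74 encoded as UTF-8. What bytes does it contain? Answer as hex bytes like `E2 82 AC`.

F0 A8 B9 B4

U+28E74 = 0x28E74 = 167540 decimal. In range U+10000–U+10FFFF → 4-byte form: 11110xxx 10xxxxxx 10xxxxxx 10xxxxxx.
Binary (21 bits): 000101000111001110100.
Split 3+6+6+6: 000 | 101000 | 111001 | 110100.
Byte 1: 11110000 = 0xF0.
Byte 2: 10101000 = 0xA8.
Byte 3: 10111001 = 0xB9.
Byte 4: 10110100 = 0xB4.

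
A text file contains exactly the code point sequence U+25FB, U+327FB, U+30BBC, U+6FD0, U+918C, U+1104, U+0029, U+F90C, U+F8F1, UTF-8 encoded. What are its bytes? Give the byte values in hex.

E2 97 BB F0 B2 9F BB F0 B0 AE BC E6 BF 90 E9 86 8C E1 84 84 29 EF A4 8C EF A3 B1

U+25FB: 3-byte form → E2 97 BB.
U+327FB: 4-byte form → F0 B2 9F BB.
U+30BBC: 4-byte form → F0 B0 AE BC.
U+6FD0: 3-byte form → E6 BF 90.
U+918C: 3-byte form → E9 86 8C.
U+1104: 3-byte form → E1 84 84.
U+0029: 1-byte form → 29.
U+F90C: 3-byte form → EF A4 8C.
U+F8F1: 3-byte form → EF A3 B1.
Concatenated (27 bytes): E2 97 BB F0 B2 9F BB F0 B0 AE BC E6 BF 90 E9 86 8C E1 84 84 29 EF A4 8C EF A3 B1.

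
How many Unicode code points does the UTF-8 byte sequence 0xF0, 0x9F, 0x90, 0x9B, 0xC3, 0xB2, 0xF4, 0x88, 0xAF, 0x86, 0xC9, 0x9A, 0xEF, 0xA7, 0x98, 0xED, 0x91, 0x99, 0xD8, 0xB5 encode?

7

Byte at offset 0: 0xF0 = 11110000 → 4-byte char (#1). Advance 4.
Byte at offset 4: 0xC3 = 11000011 → 2-byte char (#2). Advance 2.
Byte at offset 6: 0xF4 = 11110100 → 4-byte char (#3). Advance 4.
Byte at offset 10: 0xC9 = 11001001 → 2-byte char (#4). Advance 2.
Byte at offset 12: 0xEF = 11101111 → 3-byte char (#5). Advance 3.
Byte at offset 15: 0xED = 11101101 → 3-byte char (#6). Advance 3.
Byte at offset 18: 0xD8 = 11011000 → 2-byte char (#7). Advance 2.
Reached end at offset 20 after 7 code points.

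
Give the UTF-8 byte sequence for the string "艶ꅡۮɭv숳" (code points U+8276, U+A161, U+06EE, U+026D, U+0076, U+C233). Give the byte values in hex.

E8 89 B6 EA 85 A1 DB AE C9 AD 76 EC 88 B3

U+8276: 3-byte form → E8 89 B6.
U+A161: 3-byte form → EA 85 A1.
U+06EE: 2-byte form → DB AE.
U+026D: 2-byte form → C9 AD.
U+0076: 1-byte form → 76.
U+C233: 3-byte form → EC 88 B3.
Concatenated (14 bytes): E8 89 B6 EA 85 A1 DB AE C9 AD 76 EC 88 B3.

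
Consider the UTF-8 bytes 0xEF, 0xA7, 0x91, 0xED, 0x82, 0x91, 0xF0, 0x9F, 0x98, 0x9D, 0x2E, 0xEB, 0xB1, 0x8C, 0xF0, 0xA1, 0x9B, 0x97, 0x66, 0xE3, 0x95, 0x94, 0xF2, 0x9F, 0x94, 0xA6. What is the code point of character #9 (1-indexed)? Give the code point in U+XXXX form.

U+9F526

Offset 0: leading byte 0xEF = 11101111 → 3-byte char #1 = EF A7 91.
Offset 3: leading byte 0xED = 11101101 → 3-byte char #2 = ED 82 91.
Offset 6: leading byte 0xF0 = 11110000 → 4-byte char #3 = F0 9F 98 9D.
Offset 10: leading byte 0x2E = 00101110 → 1-byte char #4 = 2E.
Offset 11: leading byte 0xEB = 11101011 → 3-byte char #5 = EB B1 8C.
Offset 14: leading byte 0xF0 = 11110000 → 4-byte char #6 = F0 A1 9B 97.
Offset 18: leading byte 0x66 = 01100110 → 1-byte char #7 = 66.
Offset 19: leading byte 0xE3 = 11100011 → 3-byte char #8 = E3 95 94.
Offset 22: leading byte 0xF2 = 11110010 → 4-byte char #9 = F2 9F 94 A6.
Leading byte 0xF2 = 11110010 matches 11110xxx → 4-byte sequence.
Byte 1: 0xF2 = 11110010, payload 010 (3 bits).
Byte 2: 0x9F = 10011111 (10xxxxxx ✓), payload 011111.
Byte 3: 0x94 = 10010100 (10xxxxxx ✓), payload 010100.
Byte 4: 0xA6 = 10100110 (10xxxxxx ✓), payload 100110.
Concatenate: 010011111010100100110 = 0x9F526 (21 bits → U+9F526).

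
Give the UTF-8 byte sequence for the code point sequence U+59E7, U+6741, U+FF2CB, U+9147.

U+59E7: 3-byte form → E5 A7 A7.
U+6741: 3-byte form → E6 9D 81.
U+FF2CB: 4-byte form → F3 BF 8B 8B.
U+9147: 3-byte form → E9 85 87.
Concatenated (13 bytes): E5 A7 A7 E6 9D 81 F3 BF 8B 8B E9 85 87.

E5 A7 A7 E6 9D 81 F3 BF 8B 8B E9 85 87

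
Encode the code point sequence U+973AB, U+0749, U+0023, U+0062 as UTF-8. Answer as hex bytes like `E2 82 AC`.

F2 97 8E AB DD 89 23 62

U+973AB: 4-byte form → F2 97 8E AB.
U+0749: 2-byte form → DD 89.
U+0023: 1-byte form → 23.
U+0062: 1-byte form → 62.
Concatenated (8 bytes): F2 97 8E AB DD 89 23 62.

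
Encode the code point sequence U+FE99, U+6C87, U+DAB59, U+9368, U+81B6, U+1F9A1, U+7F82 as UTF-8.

U+FE99: 3-byte form → EF BA 99.
U+6C87: 3-byte form → E6 B2 87.
U+DAB59: 4-byte form → F3 9A AD 99.
U+9368: 3-byte form → E9 8D A8.
U+81B6: 3-byte form → E8 86 B6.
U+1F9A1: 4-byte form → F0 9F A6 A1.
U+7F82: 3-byte form → E7 BE 82.
Concatenated (23 bytes): EF BA 99 E6 B2 87 F3 9A AD 99 E9 8D A8 E8 86 B6 F0 9F A6 A1 E7 BE 82.

EF BA 99 E6 B2 87 F3 9A AD 99 E9 8D A8 E8 86 B6 F0 9F A6 A1 E7 BE 82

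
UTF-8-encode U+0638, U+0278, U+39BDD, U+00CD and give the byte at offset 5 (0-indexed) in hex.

U+0638 → 2-byte form D8 B8 at offsets 0–1.
U+0278 → 2-byte form C9 B8 at offsets 2–3.
U+39BDD → 4-byte form F0 B9 AF 9D at offsets 4–7.
Offset 5 falls in char 3's range; it's byte 2 of F0 B9 AF 9D = 0xB9.

0xB9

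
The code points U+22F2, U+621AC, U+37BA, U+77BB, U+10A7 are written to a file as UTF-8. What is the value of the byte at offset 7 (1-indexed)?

1-indexed offset 7 is 0-indexed offset 6.
U+22F2 → 3-byte form E2 8B B2 at offsets 0–2.
U+621AC → 4-byte form F1 A2 86 AC at offsets 3–6.
Offset 6 falls in char 2's range; it's byte 4 of F1 A2 86 AC = 0xAC.

0xAC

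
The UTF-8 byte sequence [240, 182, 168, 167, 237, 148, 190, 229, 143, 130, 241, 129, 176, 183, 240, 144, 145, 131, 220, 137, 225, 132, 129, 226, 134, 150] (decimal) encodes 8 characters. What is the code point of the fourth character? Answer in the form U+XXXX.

Offset 0: leading byte 0xF0 = 11110000 → 4-byte char #1 = F0 B6 A8 A7.
Offset 4: leading byte 0xED = 11101101 → 3-byte char #2 = ED 94 BE.
Offset 7: leading byte 0xE5 = 11100101 → 3-byte char #3 = E5 8F 82.
Offset 10: leading byte 0xF1 = 11110001 → 4-byte char #4 = F1 81 B0 B7.
Leading byte 0xF1 = 11110001 matches 11110xxx → 4-byte sequence.
Byte 1: 0xF1 = 11110001, payload 001 (3 bits).
Byte 2: 0x81 = 10000001 (10xxxxxx ✓), payload 000001.
Byte 3: 0xB0 = 10110000 (10xxxxxx ✓), payload 110000.
Byte 4: 0xB7 = 10110111 (10xxxxxx ✓), payload 110111.
Concatenate: 001000001110000110111 = 0x41C37 (21 bits → U+41C37).

U+41C37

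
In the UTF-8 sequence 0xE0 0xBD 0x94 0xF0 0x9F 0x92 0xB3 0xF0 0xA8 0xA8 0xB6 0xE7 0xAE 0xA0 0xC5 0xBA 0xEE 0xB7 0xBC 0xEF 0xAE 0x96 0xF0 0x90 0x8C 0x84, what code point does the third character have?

U+28A36

Offset 0: leading byte 0xE0 = 11100000 → 3-byte char #1 = E0 BD 94.
Offset 3: leading byte 0xF0 = 11110000 → 4-byte char #2 = F0 9F 92 B3.
Offset 7: leading byte 0xF0 = 11110000 → 4-byte char #3 = F0 A8 A8 B6.
Leading byte 0xF0 = 11110000 matches 11110xxx → 4-byte sequence.
Byte 1: 0xF0 = 11110000, payload 000 (3 bits).
Byte 2: 0xA8 = 10101000 (10xxxxxx ✓), payload 101000.
Byte 3: 0xA8 = 10101000 (10xxxxxx ✓), payload 101000.
Byte 4: 0xB6 = 10110110 (10xxxxxx ✓), payload 110110.
Concatenate: 000101000101000110110 = 0x28A36 (21 bits → U+28A36).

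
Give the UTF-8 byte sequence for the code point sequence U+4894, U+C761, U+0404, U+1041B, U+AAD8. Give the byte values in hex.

E4 A2 94 EC 9D A1 D0 84 F0 90 90 9B EA AB 98

U+4894: 3-byte form → E4 A2 94.
U+C761: 3-byte form → EC 9D A1.
U+0404: 2-byte form → D0 84.
U+1041B: 4-byte form → F0 90 90 9B.
U+AAD8: 3-byte form → EA AB 98.
Concatenated (15 bytes): E4 A2 94 EC 9D A1 D0 84 F0 90 90 9B EA AB 98.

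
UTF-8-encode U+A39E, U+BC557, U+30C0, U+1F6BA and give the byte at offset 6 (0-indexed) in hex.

U+A39E → 3-byte form EA 8E 9E at offsets 0–2.
U+BC557 → 4-byte form F2 BC 95 97 at offsets 3–6.
Offset 6 falls in char 2's range; it's byte 4 of F2 BC 95 97 = 0x97.

0x97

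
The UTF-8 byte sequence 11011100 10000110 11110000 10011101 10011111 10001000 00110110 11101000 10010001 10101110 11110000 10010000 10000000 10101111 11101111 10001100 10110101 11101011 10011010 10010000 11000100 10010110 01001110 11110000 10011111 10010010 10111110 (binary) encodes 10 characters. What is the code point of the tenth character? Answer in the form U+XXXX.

U+1F4BE

Offset 0: leading byte 0xDC = 11011100 → 2-byte char #1 = DC 86.
Offset 2: leading byte 0xF0 = 11110000 → 4-byte char #2 = F0 9D 9F 88.
Offset 6: leading byte 0x36 = 00110110 → 1-byte char #3 = 36.
Offset 7: leading byte 0xE8 = 11101000 → 3-byte char #4 = E8 91 AE.
Offset 10: leading byte 0xF0 = 11110000 → 4-byte char #5 = F0 90 80 AF.
Offset 14: leading byte 0xEF = 11101111 → 3-byte char #6 = EF 8C B5.
Offset 17: leading byte 0xEB = 11101011 → 3-byte char #7 = EB 9A 90.
Offset 20: leading byte 0xC4 = 11000100 → 2-byte char #8 = C4 96.
Offset 22: leading byte 0x4E = 01001110 → 1-byte char #9 = 4E.
Offset 23: leading byte 0xF0 = 11110000 → 4-byte char #10 = F0 9F 92 BE.
Leading byte 0xF0 = 11110000 matches 11110xxx → 4-byte sequence.
Byte 1: 0xF0 = 11110000, payload 000 (3 bits).
Byte 2: 0x9F = 10011111 (10xxxxxx ✓), payload 011111.
Byte 3: 0x92 = 10010010 (10xxxxxx ✓), payload 010010.
Byte 4: 0xBE = 10111110 (10xxxxxx ✓), payload 111110.
Concatenate: 000011111010010111110 = 0x1F4BE (21 bits → U+1F4BE).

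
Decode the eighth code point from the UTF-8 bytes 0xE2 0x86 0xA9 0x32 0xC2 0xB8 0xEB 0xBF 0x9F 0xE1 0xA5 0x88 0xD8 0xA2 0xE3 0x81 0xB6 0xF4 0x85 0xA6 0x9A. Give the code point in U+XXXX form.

U+10599A

Offset 0: leading byte 0xE2 = 11100010 → 3-byte char #1 = E2 86 A9.
Offset 3: leading byte 0x32 = 00110010 → 1-byte char #2 = 32.
Offset 4: leading byte 0xC2 = 11000010 → 2-byte char #3 = C2 B8.
Offset 6: leading byte 0xEB = 11101011 → 3-byte char #4 = EB BF 9F.
Offset 9: leading byte 0xE1 = 11100001 → 3-byte char #5 = E1 A5 88.
Offset 12: leading byte 0xD8 = 11011000 → 2-byte char #6 = D8 A2.
Offset 14: leading byte 0xE3 = 11100011 → 3-byte char #7 = E3 81 B6.
Offset 17: leading byte 0xF4 = 11110100 → 4-byte char #8 = F4 85 A6 9A.
Leading byte 0xF4 = 11110100 matches 11110xxx → 4-byte sequence.
Byte 1: 0xF4 = 11110100, payload 100 (3 bits).
Byte 2: 0x85 = 10000101 (10xxxxxx ✓), payload 000101.
Byte 3: 0xA6 = 10100110 (10xxxxxx ✓), payload 100110.
Byte 4: 0x9A = 10011010 (10xxxxxx ✓), payload 011010.
Concatenate: 100000101100110011010 = 0x10599A (21 bits → U+10599A).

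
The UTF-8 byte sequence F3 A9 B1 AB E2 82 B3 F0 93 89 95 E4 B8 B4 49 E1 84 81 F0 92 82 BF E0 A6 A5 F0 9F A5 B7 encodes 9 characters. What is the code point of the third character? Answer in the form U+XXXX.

U+13255

Offset 0: leading byte 0xF3 = 11110011 → 4-byte char #1 = F3 A9 B1 AB.
Offset 4: leading byte 0xE2 = 11100010 → 3-byte char #2 = E2 82 B3.
Offset 7: leading byte 0xF0 = 11110000 → 4-byte char #3 = F0 93 89 95.
Leading byte 0xF0 = 11110000 matches 11110xxx → 4-byte sequence.
Byte 1: 0xF0 = 11110000, payload 000 (3 bits).
Byte 2: 0x93 = 10010011 (10xxxxxx ✓), payload 010011.
Byte 3: 0x89 = 10001001 (10xxxxxx ✓), payload 001001.
Byte 4: 0x95 = 10010101 (10xxxxxx ✓), payload 010101.
Concatenate: 000010011001001010101 = 0x13255 (21 bits → U+13255).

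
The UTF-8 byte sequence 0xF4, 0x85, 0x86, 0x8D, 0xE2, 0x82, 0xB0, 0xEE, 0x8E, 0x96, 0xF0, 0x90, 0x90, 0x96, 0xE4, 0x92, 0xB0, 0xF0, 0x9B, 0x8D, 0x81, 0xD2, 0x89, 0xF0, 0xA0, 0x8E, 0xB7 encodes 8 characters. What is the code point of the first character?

U+10518D

Offset 0: leading byte 0xF4 = 11110100 → 4-byte char #1 = F4 85 86 8D.
Leading byte 0xF4 = 11110100 matches 11110xxx → 4-byte sequence.
Byte 1: 0xF4 = 11110100, payload 100 (3 bits).
Byte 2: 0x85 = 10000101 (10xxxxxx ✓), payload 000101.
Byte 3: 0x86 = 10000110 (10xxxxxx ✓), payload 000110.
Byte 4: 0x8D = 10001101 (10xxxxxx ✓), payload 001101.
Concatenate: 100000101000110001101 = 0x10518D (21 bits → U+10518D).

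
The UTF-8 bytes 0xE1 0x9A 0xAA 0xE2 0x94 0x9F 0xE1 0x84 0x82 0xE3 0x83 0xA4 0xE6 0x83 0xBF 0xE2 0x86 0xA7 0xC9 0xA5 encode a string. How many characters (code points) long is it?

Byte at offset 0: 0xE1 = 11100001 → 3-byte char (#1). Advance 3.
Byte at offset 3: 0xE2 = 11100010 → 3-byte char (#2). Advance 3.
Byte at offset 6: 0xE1 = 11100001 → 3-byte char (#3). Advance 3.
Byte at offset 9: 0xE3 = 11100011 → 3-byte char (#4). Advance 3.
Byte at offset 12: 0xE6 = 11100110 → 3-byte char (#5). Advance 3.
Byte at offset 15: 0xE2 = 11100010 → 3-byte char (#6). Advance 3.
Byte at offset 18: 0xC9 = 11001001 → 2-byte char (#7). Advance 2.
Reached end at offset 20 after 7 code points.

7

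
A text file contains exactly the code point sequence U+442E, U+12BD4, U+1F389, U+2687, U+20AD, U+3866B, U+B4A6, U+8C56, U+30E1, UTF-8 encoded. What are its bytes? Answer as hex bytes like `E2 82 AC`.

U+442E: 3-byte form → E4 90 AE.
U+12BD4: 4-byte form → F0 92 AF 94.
U+1F389: 4-byte form → F0 9F 8E 89.
U+2687: 3-byte form → E2 9A 87.
U+20AD: 3-byte form → E2 82 AD.
U+3866B: 4-byte form → F0 B8 99 AB.
U+B4A6: 3-byte form → EB 92 A6.
U+8C56: 3-byte form → E8 B1 96.
U+30E1: 3-byte form → E3 83 A1.
Concatenated (30 bytes): E4 90 AE F0 92 AF 94 F0 9F 8E 89 E2 9A 87 E2 82 AD F0 B8 99 AB EB 92 A6 E8 B1 96 E3 83 A1.

E4 90 AE F0 92 AF 94 F0 9F 8E 89 E2 9A 87 E2 82 AD F0 B8 99 AB EB 92 A6 E8 B1 96 E3 83 A1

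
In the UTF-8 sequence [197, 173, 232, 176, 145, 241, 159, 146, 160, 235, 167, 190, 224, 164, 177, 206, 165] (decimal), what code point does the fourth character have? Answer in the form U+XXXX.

Offset 0: leading byte 0xC5 = 11000101 → 2-byte char #1 = C5 AD.
Offset 2: leading byte 0xE8 = 11101000 → 3-byte char #2 = E8 B0 91.
Offset 5: leading byte 0xF1 = 11110001 → 4-byte char #3 = F1 9F 92 A0.
Offset 9: leading byte 0xEB = 11101011 → 3-byte char #4 = EB A7 BE.
Leading byte 0xEB = 11101011 matches 1110xxxx → 3-byte sequence.
Byte 1: 0xEB = 11101011, payload 1011 (4 bits).
Byte 2: 0xA7 = 10100111 (10xxxxxx ✓), payload 100111.
Byte 3: 0xBE = 10111110 (10xxxxxx ✓), payload 111110.
Concatenate: 1011100111111110 = 0xB9FE (16 bits → U+B9FE).

U+B9FE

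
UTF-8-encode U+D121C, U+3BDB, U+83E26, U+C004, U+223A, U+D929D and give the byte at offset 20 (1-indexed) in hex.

1-indexed offset 20 is 0-indexed offset 19.
U+D121C → 4-byte form F3 91 88 9C at offsets 0–3.
U+3BDB → 3-byte form E3 AF 9B at offsets 4–6.
U+83E26 → 4-byte form F2 83 B8 A6 at offsets 7–10.
U+C004 → 3-byte form EC 80 84 at offsets 11–13.
U+223A → 3-byte form E2 88 BA at offsets 14–16.
U+D929D → 4-byte form F3 99 8A 9D at offsets 17–20.
Offset 19 falls in char 6's range; it's byte 3 of F3 99 8A 9D = 0x8A.

0x8A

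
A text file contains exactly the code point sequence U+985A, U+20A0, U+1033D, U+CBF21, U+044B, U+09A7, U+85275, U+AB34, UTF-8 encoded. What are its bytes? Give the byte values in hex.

U+985A: 3-byte form → E9 A1 9A.
U+20A0: 3-byte form → E2 82 A0.
U+1033D: 4-byte form → F0 90 8C BD.
U+CBF21: 4-byte form → F3 8B BC A1.
U+044B: 2-byte form → D1 8B.
U+09A7: 3-byte form → E0 A6 A7.
U+85275: 4-byte form → F2 85 89 B5.
U+AB34: 3-byte form → EA AC B4.
Concatenated (26 bytes): E9 A1 9A E2 82 A0 F0 90 8C BD F3 8B BC A1 D1 8B E0 A6 A7 F2 85 89 B5 EA AC B4.

E9 A1 9A E2 82 A0 F0 90 8C BD F3 8B BC A1 D1 8B E0 A6 A7 F2 85 89 B5 EA AC B4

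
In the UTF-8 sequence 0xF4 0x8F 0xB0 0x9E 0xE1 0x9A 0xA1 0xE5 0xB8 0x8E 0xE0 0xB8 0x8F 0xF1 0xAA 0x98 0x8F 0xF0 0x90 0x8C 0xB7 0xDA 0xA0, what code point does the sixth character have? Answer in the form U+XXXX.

U+10337

Offset 0: leading byte 0xF4 = 11110100 → 4-byte char #1 = F4 8F B0 9E.
Offset 4: leading byte 0xE1 = 11100001 → 3-byte char #2 = E1 9A A1.
Offset 7: leading byte 0xE5 = 11100101 → 3-byte char #3 = E5 B8 8E.
Offset 10: leading byte 0xE0 = 11100000 → 3-byte char #4 = E0 B8 8F.
Offset 13: leading byte 0xF1 = 11110001 → 4-byte char #5 = F1 AA 98 8F.
Offset 17: leading byte 0xF0 = 11110000 → 4-byte char #6 = F0 90 8C B7.
Leading byte 0xF0 = 11110000 matches 11110xxx → 4-byte sequence.
Byte 1: 0xF0 = 11110000, payload 000 (3 bits).
Byte 2: 0x90 = 10010000 (10xxxxxx ✓), payload 010000.
Byte 3: 0x8C = 10001100 (10xxxxxx ✓), payload 001100.
Byte 4: 0xB7 = 10110111 (10xxxxxx ✓), payload 110111.
Concatenate: 000010000001100110111 = 0x10337 (21 bits → U+10337).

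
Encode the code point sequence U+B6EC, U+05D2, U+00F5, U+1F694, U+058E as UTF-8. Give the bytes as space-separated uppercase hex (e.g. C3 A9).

EB 9B AC D7 92 C3 B5 F0 9F 9A 94 D6 8E

U+B6EC: 3-byte form → EB 9B AC.
U+05D2: 2-byte form → D7 92.
U+00F5: 2-byte form → C3 B5.
U+1F694: 4-byte form → F0 9F 9A 94.
U+058E: 2-byte form → D6 8E.
Concatenated (13 bytes): EB 9B AC D7 92 C3 B5 F0 9F 9A 94 D6 8E.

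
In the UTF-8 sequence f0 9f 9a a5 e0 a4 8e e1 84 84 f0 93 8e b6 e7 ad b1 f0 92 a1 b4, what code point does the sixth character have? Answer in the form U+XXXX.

Offset 0: leading byte 0xF0 = 11110000 → 4-byte char #1 = F0 9F 9A A5.
Offset 4: leading byte 0xE0 = 11100000 → 3-byte char #2 = E0 A4 8E.
Offset 7: leading byte 0xE1 = 11100001 → 3-byte char #3 = E1 84 84.
Offset 10: leading byte 0xF0 = 11110000 → 4-byte char #4 = F0 93 8E B6.
Offset 14: leading byte 0xE7 = 11100111 → 3-byte char #5 = E7 AD B1.
Offset 17: leading byte 0xF0 = 11110000 → 4-byte char #6 = F0 92 A1 B4.
Leading byte 0xF0 = 11110000 matches 11110xxx → 4-byte sequence.
Byte 1: 0xF0 = 11110000, payload 000 (3 bits).
Byte 2: 0x92 = 10010010 (10xxxxxx ✓), payload 010010.
Byte 3: 0xA1 = 10100001 (10xxxxxx ✓), payload 100001.
Byte 4: 0xB4 = 10110100 (10xxxxxx ✓), payload 110100.
Concatenate: 000010010100001110100 = 0x12874 (21 bits → U+12874).

U+12874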